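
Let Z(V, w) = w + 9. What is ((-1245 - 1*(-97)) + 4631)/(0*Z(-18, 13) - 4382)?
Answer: -3483/4382 ≈ -0.79484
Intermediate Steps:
Z(V, w) = 9 + w
((-1245 - 1*(-97)) + 4631)/(0*Z(-18, 13) - 4382) = ((-1245 - 1*(-97)) + 4631)/(0*(9 + 13) - 4382) = ((-1245 + 97) + 4631)/(0*22 - 4382) = (-1148 + 4631)/(0 - 4382) = 3483/(-4382) = 3483*(-1/4382) = -3483/4382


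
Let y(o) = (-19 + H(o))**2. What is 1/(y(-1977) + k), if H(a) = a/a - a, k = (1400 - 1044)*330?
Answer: 1/3955161 ≈ 2.5283e-7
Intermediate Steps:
k = 117480 (k = 356*330 = 117480)
H(a) = 1 - a
y(o) = (-18 - o)**2 (y(o) = (-19 + (1 - o))**2 = (-18 - o)**2)
1/(y(-1977) + k) = 1/((18 - 1977)**2 + 117480) = 1/((-1959)**2 + 117480) = 1/(3837681 + 117480) = 1/3955161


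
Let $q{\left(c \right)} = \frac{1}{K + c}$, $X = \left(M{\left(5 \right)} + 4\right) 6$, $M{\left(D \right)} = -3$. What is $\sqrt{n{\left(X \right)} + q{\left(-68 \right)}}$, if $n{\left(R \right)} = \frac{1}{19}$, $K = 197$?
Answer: $\frac{2 \sqrt{90687}}{2451} \approx 0.24573$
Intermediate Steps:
$X = 6$ ($X = \left(-3 + 4\right) 6 = 1 \cdot 6 = 6$)
$q{\left(c \right)} = \frac{1}{197 + c}$
$n{\left(R \right)} = \frac{1}{19}$
$\sqrt{n{\left(X \right)} + q{\left(-68 \right)}} = \sqrt{\frac{1}{19} + \frac{1}{197 - 68}} = \sqrt{\frac{1}{19} + \frac{1}{129}} = \sqrt{\frac{148}{2451}} = \frac{2 \sqrt{90687}}{2451}$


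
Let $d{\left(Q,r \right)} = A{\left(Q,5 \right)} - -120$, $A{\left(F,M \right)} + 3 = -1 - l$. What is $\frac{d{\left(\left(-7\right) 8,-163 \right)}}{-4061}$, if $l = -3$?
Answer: $- \frac{119}{4061} \approx -0.029303$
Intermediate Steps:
$A{\left(F,M \right)} = -1$ ($A{\left(F,M \right)} = -3 - -2 = -3 + \left(-1 + 3\right) = -3 + 2 = -1$)
$d{\left(Q,r \right)} = 119$ ($d{\left(Q,r \right)} = -1 - -120 = -1 + 120 = 119$)
$\frac{d{\left(\left(-7\right) 8,-163 \right)}}{-4061} = \frac{119}{-4061} = 119 \left(- \frac{1}{4061}\right) = - \frac{119}{4061}$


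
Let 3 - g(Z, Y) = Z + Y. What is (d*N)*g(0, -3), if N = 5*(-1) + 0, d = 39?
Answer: -1170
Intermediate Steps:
g(Z, Y) = 3 - Y - Z (g(Z, Y) = 3 - (Z + Y) = 3 - (Y + Z) = 3 + (-Y - Z) = 3 - Y - Z)
N = -5 (N = -5 + 0 = -5)
(d*N)*g(0, -3) = (39*(-5))*(3 - 1*(-3) - 1*0) = -195*(3 + 3 + 0) = -195*6 = -1170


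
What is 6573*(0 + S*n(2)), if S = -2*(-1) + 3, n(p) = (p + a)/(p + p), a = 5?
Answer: 230055/4 ≈ 57514.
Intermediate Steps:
n(p) = (5 + p)/(2*p) (n(p) = (p + 5)/(p + p) = (5 + p)/((2*p)) = (5 + p)*(1/(2*p)) = (5 + p)/(2*p))
S = 5 (S = 2 + 3 = 5)
6573*(0 + S*n(2)) = 6573*(0 + 5*((½)*(5 + 2)/2)) = 6573*(0 + 5*((½)*(½)*7)) = 6573*(0 + 5*(7/4)) = 6573*(0 + 35/4) = 6573*(35/4) = 230055/4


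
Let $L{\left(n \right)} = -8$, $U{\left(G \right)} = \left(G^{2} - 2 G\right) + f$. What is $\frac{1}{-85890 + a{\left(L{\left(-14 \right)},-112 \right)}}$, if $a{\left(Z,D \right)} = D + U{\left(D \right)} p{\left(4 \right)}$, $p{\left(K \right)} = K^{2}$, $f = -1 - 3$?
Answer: $\frac{1}{118222} \approx 8.4587 \cdot 10^{-6}$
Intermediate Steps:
$f = -4$
$U{\left(G \right)} = -4 + G^{2} - 2 G$ ($U{\left(G \right)} = \left(G^{2} - 2 G\right) - 4 = -4 + G^{2} - 2 G$)
$a{\left(Z,D \right)} = -64 - 31 D + 16 D^{2}$ ($a{\left(Z,D \right)} = D + \left(-4 + D^{2} - 2 D\right) 4^{2} = D + \left(-4 + D^{2} - 2 D\right) 16 = D - \left(64 - 16 D^{2} + 32 D\right) = -64 - 31 D + 16 D^{2}$)
$\frac{1}{-85890 + a{\left(L{\left(-14 \right)},-112 \right)}} = \frac{1}{-85890 - \left(-3408 - 200704\right)} = \frac{1}{-85890 + \left(-64 + 3472 + 16 \cdot 12544\right)} = \frac{1}{-85890 + \left(-64 + 3472 + 200704\right)} = \frac{1}{-85890 + 204112} = \frac{1}{118222}$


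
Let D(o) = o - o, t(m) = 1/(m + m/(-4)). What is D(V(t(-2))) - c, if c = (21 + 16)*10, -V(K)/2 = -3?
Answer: -370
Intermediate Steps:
t(m) = 4/(3*m) (t(m) = 1/(m + m*(-¼)) = 1/(m - m/4) = 1/(3*m/4) = 4/(3*m))
V(K) = 6 (V(K) = -2*(-3) = 6)
D(o) = 0
c = 370 (c = 37*10 = 370)
D(V(t(-2))) - c = 0 - 1*370 = 0 - 370 = -370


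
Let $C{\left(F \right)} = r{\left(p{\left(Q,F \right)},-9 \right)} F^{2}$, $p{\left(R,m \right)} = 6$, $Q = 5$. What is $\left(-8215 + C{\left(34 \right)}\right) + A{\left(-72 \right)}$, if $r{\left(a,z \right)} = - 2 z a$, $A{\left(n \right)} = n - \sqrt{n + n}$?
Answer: $116561 - 12 i \approx 1.1656 \cdot 10^{5} - 12.0 i$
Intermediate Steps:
$A{\left(n \right)} = n - \sqrt{2} \sqrt{n}$ ($A{\left(n \right)} = n - \sqrt{2 n} = n - \sqrt{2} \sqrt{n}$)
$r{\left(a,z \right)} = - 2 a z$
$C{\left(F \right)} = 108 F^{2}$ ($C{\left(F \right)} = \left(-2\right) 6 \left(-9\right) F^{2} = 108 F^{2}$)
$\left(-8215 + C{\left(34 \right)}\right) + A{\left(-72 \right)} = \left(-8215 + 108 \cdot 34^{2}\right) - \left(72 + \sqrt{2} \sqrt{-72}\right) = \left(-8215 + 108 \cdot 1156\right) - \left(72 + \sqrt{2} \cdot 6 i \sqrt{2}\right) = \left(-8215 + 124848\right) - \left(72 + 12 i\right) = 116633 - \left(72 + 12 i\right) = 116561 - 12 i$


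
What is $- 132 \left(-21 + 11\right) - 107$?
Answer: $1213$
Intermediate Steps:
$- 132 \left(-21 + 11\right) - 107 = \left(-132\right) \left(-10\right) - 107 = 1320 - 107 = 1213$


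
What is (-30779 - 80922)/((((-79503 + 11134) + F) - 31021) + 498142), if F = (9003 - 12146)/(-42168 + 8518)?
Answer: -3758738650/13418007943 ≈ -0.28013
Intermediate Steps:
F = 3143/33650 (F = -3143/(-33650) = -3143*(-1/33650) = 3143/33650 ≈ 0.093403)
(-30779 - 80922)/((((-79503 + 11134) + F) - 31021) + 498142) = (-30779 - 80922)/((((-79503 + 11134) + 3143/33650) - 31021) + 498142) = -111701/(((-68369 + 3143/33650) - 31021) + 498142) = -111701/((-2300613707/33650 - 31021) + 498142) = -111701/(-3344470357/33650 + 498142) = -111701/13418007943/33650 = -111701*33650/13418007943 = -3758738650/13418007943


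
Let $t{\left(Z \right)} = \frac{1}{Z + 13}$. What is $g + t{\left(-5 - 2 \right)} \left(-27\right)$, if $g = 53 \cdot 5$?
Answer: $\frac{521}{2} \approx 260.5$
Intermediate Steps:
$g = 265$
$t{\left(Z \right)} = \frac{1}{13 + Z}$
$g + t{\left(-5 - 2 \right)} \left(-27\right) = 265 + \frac{1}{13 - 7} \left(-27\right) = 265 + \frac{1}{6} \left(-27\right) = 265 - \frac{9}{2} = \frac{521}{2}$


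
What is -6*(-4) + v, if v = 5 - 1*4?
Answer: 25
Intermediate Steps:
v = 1 (v = 5 - 4 = 1)
-6*(-4) + v = -6*(-4) + 1 = 24 + 1 = 25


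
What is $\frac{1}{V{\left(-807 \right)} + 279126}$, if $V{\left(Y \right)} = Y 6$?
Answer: $\frac{1}{274284} \approx 3.6459 \cdot 10^{-6}$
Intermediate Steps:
$V{\left(Y \right)} = 6 Y$
$\frac{1}{V{\left(-807 \right)} + 279126} = \frac{1}{6 \left(-807\right) + 279126} = \frac{1}{-4842 + 279126} = \frac{1}{274284}$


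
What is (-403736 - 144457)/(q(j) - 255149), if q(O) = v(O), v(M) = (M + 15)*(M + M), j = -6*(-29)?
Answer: 548193/189377 ≈ 2.8947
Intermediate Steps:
j = 174
v(M) = 2*M*(15 + M) (v(M) = (15 + M)*(2*M) = 2*M*(15 + M))
q(O) = 2*O*(15 + O)
(-403736 - 144457)/(q(j) - 255149) = (-403736 - 144457)/(2*174*(15 + 174) - 255149) = -548193/(2*174*189 - 255149) = -548193/(65772 - 255149) = -548193/(-189377) = -548193*(-1/189377) = 548193/189377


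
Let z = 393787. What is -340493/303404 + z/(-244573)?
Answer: -202751945437/74204426492 ≈ -2.7323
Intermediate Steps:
-340493/303404 + z/(-244573) = -340493/303404 + 393787/(-244573) = -340493*1/303404 + 393787*(-1/244573) = -340493/303404 - 393787/244573 = -202751945437/74204426492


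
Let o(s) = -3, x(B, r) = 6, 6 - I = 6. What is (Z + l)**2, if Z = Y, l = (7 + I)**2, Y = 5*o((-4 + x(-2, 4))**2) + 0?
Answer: 1156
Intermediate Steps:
I = 0 (I = 6 - 1*6 = 6 - 6 = 0)
Y = -15 (Y = 5*(-3) + 0 = -15 + 0 = -15)
l = 49 (l = (7 + 0)**2 = 7**2 = 49)
Z = -15
(Z + l)**2 = (-15 + 49)**2 = 34**2 = 1156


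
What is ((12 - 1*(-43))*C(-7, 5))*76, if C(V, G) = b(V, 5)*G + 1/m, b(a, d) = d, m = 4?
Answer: 105545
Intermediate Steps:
C(V, G) = ¼ + 5*G (C(V, G) = 5*G + 1/4 = 5*G + ¼ = ¼ + 5*G)
((12 - 1*(-43))*C(-7, 5))*76 = ((12 - 1*(-43))*(¼ + 5*5))*76 = ((12 + 43)*(¼ + 25))*76 = (55*(101/4))*76 = (5555/4)*76 = 105545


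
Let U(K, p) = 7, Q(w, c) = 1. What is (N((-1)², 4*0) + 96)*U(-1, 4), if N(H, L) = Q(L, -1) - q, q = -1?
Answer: 686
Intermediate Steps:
N(H, L) = 2 (N(H, L) = 1 - 1*(-1) = 1 + 1 = 2)
(N((-1)², 4*0) + 96)*U(-1, 4) = (2 + 96)*7 = 98*7 = 686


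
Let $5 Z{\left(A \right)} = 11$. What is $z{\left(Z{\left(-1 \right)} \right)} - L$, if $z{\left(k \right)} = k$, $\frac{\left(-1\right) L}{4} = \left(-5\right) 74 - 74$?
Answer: $- \frac{8869}{5} \approx -1773.8$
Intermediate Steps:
$Z{\left(A \right)} = \frac{11}{5}$ ($Z{\left(A \right)} = \frac{1}{5} \cdot 11 = \frac{11}{5}$)
$L = 1776$ ($L = - 4 \left(\left(-5\right) 74 - 74\right) = - 4 \left(-370 - 74\right) = \left(-4\right) \left(-444\right) = 1776$)
$z{\left(Z{\left(-1 \right)} \right)} - L = \frac{11}{5} - 1776 = - \frac{8869}{5}$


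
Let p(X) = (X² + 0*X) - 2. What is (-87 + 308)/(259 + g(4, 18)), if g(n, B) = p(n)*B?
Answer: 221/511 ≈ 0.43249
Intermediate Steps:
p(X) = -2 + X² (p(X) = (X² + 0) - 2 = X² - 2 = -2 + X²)
g(n, B) = B*(-2 + n²) (g(n, B) = (-2 + n²)*B = B*(-2 + n²))
(-87 + 308)/(259 + g(4, 18)) = (-87 + 308)/(259 + 18*(-2 + 4²)) = 221/(259 + 18*(-2 + 16)) = 221/(259 + 18*14) = 221/(259 + 252) = 221/511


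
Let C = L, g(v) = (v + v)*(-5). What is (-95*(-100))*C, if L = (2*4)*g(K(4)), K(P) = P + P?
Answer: -6080000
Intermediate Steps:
K(P) = 2*P
g(v) = -10*v (g(v) = (2*v)*(-5) = -10*v)
L = -640 (L = (2*4)*(-20*4) = 8*(-10*8) = 8*(-80) = -640)
C = -640
(-95*(-100))*C = -95*(-100)*(-640) = 9500*(-640) = -6080000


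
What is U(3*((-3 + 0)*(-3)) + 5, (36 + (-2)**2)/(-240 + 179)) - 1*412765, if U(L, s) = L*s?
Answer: -25179945/61 ≈ -4.1279e+5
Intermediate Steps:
U(3*((-3 + 0)*(-3)) + 5, (36 + (-2)**2)/(-240 + 179)) - 1*412765 = (3*((-3 + 0)*(-3)) + 5)*((36 + (-2)**2)/(-240 + 179)) - 1*412765 = (3*(-3*(-3)) + 5)*((36 + 4)/(-61)) - 412765 = (3*9 + 5)*(40*(-1/61)) - 412765 = (27 + 5)*(-40/61) - 412765 = 32*(-40/61) - 412765 = -1280/61 - 412765 = -25179945/61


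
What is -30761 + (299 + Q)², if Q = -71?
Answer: 21223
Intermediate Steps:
-30761 + (299 + Q)² = -30761 + (299 - 71)² = -30761 + 228² = -30761 + 51984 = 21223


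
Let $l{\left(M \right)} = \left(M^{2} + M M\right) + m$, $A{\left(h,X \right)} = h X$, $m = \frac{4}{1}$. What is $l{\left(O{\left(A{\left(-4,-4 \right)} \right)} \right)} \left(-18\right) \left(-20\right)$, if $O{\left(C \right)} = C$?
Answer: $185760$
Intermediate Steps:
$m = 4$ ($m = 4 \cdot 1 = 4$)
$A{\left(h,X \right)} = X h$
$l{\left(M \right)} = 4 + 2 M^{2}$ ($l{\left(M \right)} = \left(M^{2} + M M\right) + 4 = \left(M^{2} + M^{2}\right) + 4 = 2 M^{2} + 4 = 4 + 2 M^{2}$)
$l{\left(O{\left(A{\left(-4,-4 \right)} \right)} \right)} \left(-18\right) \left(-20\right) = \left(4 + 2 \left(\left(-4\right) \left(-4\right)\right)^{2}\right) \left(-18\right) \left(-20\right) = \left(4 + 2 \cdot 16^{2}\right) \left(-18\right) \left(-20\right) = \left(4 + 2 \cdot 256\right) \left(-18\right) \left(-20\right) = \left(4 + 512\right) \left(-18\right) \left(-20\right) = 516 \left(-18\right) \left(-20\right) = \left(-9288\right) \left(-20\right) = 185760$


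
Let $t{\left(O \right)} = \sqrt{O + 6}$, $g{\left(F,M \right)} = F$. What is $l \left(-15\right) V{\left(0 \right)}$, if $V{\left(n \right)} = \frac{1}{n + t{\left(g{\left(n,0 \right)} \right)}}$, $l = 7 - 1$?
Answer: $- 15 \sqrt{6} \approx -36.742$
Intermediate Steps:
$t{\left(O \right)} = \sqrt{6 + O}$
$l = 6$ ($l = 7 - 1 = 6$)
$V{\left(n \right)} = \frac{1}{n + \sqrt{6 + n}}$
$l \left(-15\right) V{\left(0 \right)} = \frac{6 \left(-15\right)}{0 + \sqrt{6 + 0}} = - \frac{90}{0 + \sqrt{6}} = - \frac{90}{\sqrt{6}} = - 90 \frac{\sqrt{6}}{6} = - 15 \sqrt{6}$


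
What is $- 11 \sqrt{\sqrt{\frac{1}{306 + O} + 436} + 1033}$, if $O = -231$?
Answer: $- \frac{11 \sqrt{232425 + 15 \sqrt{98103}}}{15} \approx -357.1$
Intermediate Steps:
$- 11 \sqrt{\sqrt{\frac{1}{306 + O} + 436} + 1033} = - 11 \sqrt{\sqrt{\frac{1}{306 - 231} + 436} + 1033} = - 11 \sqrt{\sqrt{\frac{1}{75} + 436} + 1033} = - 11 \sqrt{\sqrt{\frac{32701}{75}} + 1033} = - 11 \sqrt{\frac{\sqrt{98103}}{15} + 1033} = - 11 \sqrt{1033 + \frac{\sqrt{98103}}{15}}$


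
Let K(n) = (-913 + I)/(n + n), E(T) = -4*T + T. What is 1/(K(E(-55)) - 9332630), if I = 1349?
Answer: -165/1539883732 ≈ -1.0715e-7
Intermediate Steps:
E(T) = -3*T
K(n) = 218/n (K(n) = (-913 + 1349)/(n + n) = 436/((2*n)) = 436*(1/(2*n)) = 218/n)
1/(K(E(-55)) - 9332630) = 1/(218/((-3*(-55))) - 9332630) = 1/(218/165 - 9332630) = 1/(-1539883732/165) = -165/1539883732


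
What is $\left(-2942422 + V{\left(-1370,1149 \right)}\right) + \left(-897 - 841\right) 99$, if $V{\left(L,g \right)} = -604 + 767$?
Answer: $-3114321$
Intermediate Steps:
$V{\left(L,g \right)} = 163$
$\left(-2942422 + V{\left(-1370,1149 \right)}\right) + \left(-897 - 841\right) 99 = \left(-2942422 + 163\right) + \left(-897 - 841\right) 99 = -2942259 - 172062 = -3114321$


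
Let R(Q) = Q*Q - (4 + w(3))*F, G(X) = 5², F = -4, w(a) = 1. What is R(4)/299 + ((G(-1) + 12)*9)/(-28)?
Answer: -98559/8372 ≈ -11.772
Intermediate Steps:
G(X) = 25
R(Q) = 20 + Q² (R(Q) = Q*Q - (4 + 1)*(-4) = Q² - 5*(-4) = Q² - 1*(-20) = Q² + 20 = 20 + Q²)
R(4)/299 + ((G(-1) + 12)*9)/(-28) = (20 + 4²)/299 + ((25 + 12)*9)/(-28) = (20 + 16)*(1/299) + (37*9)*(-1/28) = 36*(1/299) + 333*(-1/28) = 36/299 - 333/28 = -98559/8372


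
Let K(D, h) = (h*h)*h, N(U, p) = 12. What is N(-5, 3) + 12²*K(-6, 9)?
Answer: 104988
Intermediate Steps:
K(D, h) = h³ (K(D, h) = h²*h = h³)
N(-5, 3) + 12²*K(-6, 9) = 12 + 12²*9³ = 12 + 144*729 = 12 + 104976 = 104988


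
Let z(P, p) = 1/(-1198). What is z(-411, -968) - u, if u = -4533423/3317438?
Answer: 1356930829/993572681 ≈ 1.3657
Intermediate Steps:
u = -4533423/3317438 (u = -4533423*1/3317438 = -4533423/3317438 ≈ -1.3665)
z(P, p) = -1/1198
z(-411, -968) - u = -1/1198 - 1*(-4533423/3317438) = -1/1198 + 4533423/3317438 = 1356930829/993572681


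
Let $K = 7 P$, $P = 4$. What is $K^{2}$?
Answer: $784$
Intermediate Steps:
$K = 28$ ($K = 7 \cdot 4 = 28$)
$K^{2} = 28^{2} = 784$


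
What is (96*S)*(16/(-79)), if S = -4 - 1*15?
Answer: 29184/79 ≈ 369.42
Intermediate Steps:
S = -19 (S = -4 - 15 = -19)
(96*S)*(16/(-79)) = (96*(-19))*(16/(-79)) = -29184*(-1)/79 = -1824*(-16/79) = 29184/79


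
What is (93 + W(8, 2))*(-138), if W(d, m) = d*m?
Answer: -15042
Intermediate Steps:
(93 + W(8, 2))*(-138) = (93 + 8*2)*(-138) = (93 + 16)*(-138) = 109*(-138) = -15042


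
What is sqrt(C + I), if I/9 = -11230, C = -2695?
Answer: I*sqrt(103765) ≈ 322.13*I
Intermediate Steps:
I = -101070 (I = 9*(-11230) = -101070)
sqrt(C + I) = sqrt(-2695 - 101070) = sqrt(-103765) = I*sqrt(103765)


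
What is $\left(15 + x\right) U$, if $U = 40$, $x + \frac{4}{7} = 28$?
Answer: $\frac{11880}{7} \approx 1697.1$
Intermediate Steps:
$x = \frac{192}{7}$ ($x = - \frac{4}{7} + 28 = \frac{192}{7} \approx 27.429$)
$\left(15 + x\right) U = \left(15 + \frac{192}{7}\right) 40 = \frac{297}{7} \cdot 40 = \frac{11880}{7}$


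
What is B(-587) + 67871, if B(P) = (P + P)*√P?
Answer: 67871 - 1174*I*√587 ≈ 67871.0 - 28444.0*I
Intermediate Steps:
B(P) = 2*P^(3/2) (B(P) = (2*P)*√P = 2*P^(3/2))
B(-587) + 67871 = 2*(-587)^(3/2) + 67871 = 2*(-587*I*√587) + 67871 = -1174*I*√587 + 67871 = 67871 - 1174*I*√587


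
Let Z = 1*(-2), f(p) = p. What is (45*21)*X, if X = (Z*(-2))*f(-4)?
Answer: -15120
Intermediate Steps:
Z = -2
X = -16 (X = -2*(-2)*(-4) = 4*(-4) = -16)
(45*21)*X = (45*21)*(-16) = 945*(-16) = -15120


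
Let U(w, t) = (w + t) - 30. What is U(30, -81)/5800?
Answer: -81/5800 ≈ -0.013966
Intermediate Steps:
U(w, t) = -30 + t + w (U(w, t) = (t + w) - 30 = -30 + t + w)
U(30, -81)/5800 = (-30 - 81 + 30)/5800 = -81*1/5800 = -81/5800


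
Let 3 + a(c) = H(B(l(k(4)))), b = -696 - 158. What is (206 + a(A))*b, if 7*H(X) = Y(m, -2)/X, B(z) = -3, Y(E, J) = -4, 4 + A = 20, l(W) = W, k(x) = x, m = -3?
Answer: -520574/3 ≈ -1.7352e+5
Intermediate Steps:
A = 16 (A = -4 + 20 = 16)
b = -854
H(X) = -4/(7*X) (H(X) = (-4/X)/7 = -4/(7*X))
a(c) = -59/21 (a(c) = -3 - 4/7/(-3) = -3 - 4/7*(-⅓) = -3 + 4/21 = -59/21)
(206 + a(A))*b = (206 - 59/21)*(-854) = (4267/21)*(-854) = -520574/3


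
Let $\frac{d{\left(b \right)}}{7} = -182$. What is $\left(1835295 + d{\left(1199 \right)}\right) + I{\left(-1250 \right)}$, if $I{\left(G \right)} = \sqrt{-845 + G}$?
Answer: $1834021 + i \sqrt{2095} \approx 1.834 \cdot 10^{6} + 45.771 i$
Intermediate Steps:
$d{\left(b \right)} = -1274$ ($d{\left(b \right)} = 7 \left(-182\right) = -1274$)
$\left(1835295 + d{\left(1199 \right)}\right) + I{\left(-1250 \right)} = \left(1835295 - 1274\right) + \sqrt{-845 - 1250} = 1834021 + \sqrt{-2095} = 1834021 + i \sqrt{2095}$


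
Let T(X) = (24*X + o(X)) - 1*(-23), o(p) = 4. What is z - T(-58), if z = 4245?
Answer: 5610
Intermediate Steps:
T(X) = 27 + 24*X (T(X) = (24*X + 4) - 1*(-23) = (4 + 24*X) + 23 = 27 + 24*X)
z - T(-58) = 4245 - (27 + 24*(-58)) = 4245 - (27 - 1392) = 4245 - 1*(-1365) = 4245 + 1365 = 5610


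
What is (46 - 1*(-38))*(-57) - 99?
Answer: -4887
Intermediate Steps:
(46 - 1*(-38))*(-57) - 99 = (46 + 38)*(-57) - 99 = 84*(-57) - 99 = -4788 - 99 = -4887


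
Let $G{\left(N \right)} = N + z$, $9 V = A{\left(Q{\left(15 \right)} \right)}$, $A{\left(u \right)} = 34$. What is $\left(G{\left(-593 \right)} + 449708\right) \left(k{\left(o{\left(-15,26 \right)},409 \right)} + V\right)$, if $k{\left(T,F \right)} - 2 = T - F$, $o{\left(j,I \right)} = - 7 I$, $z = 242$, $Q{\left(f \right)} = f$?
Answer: $- \frac{2366763319}{9} \approx -2.6297 \cdot 10^{8}$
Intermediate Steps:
$k{\left(T,F \right)} = 2 + T - F$ ($k{\left(T,F \right)} = 2 - \left(F - T\right) = 2 + T - F$)
$V = \frac{34}{9}$ ($V = \frac{1}{9} \cdot 34 = \frac{34}{9} \approx 3.7778$)
$G{\left(N \right)} = 242 + N$ ($G{\left(N \right)} = N + 242 = 242 + N$)
$\left(G{\left(-593 \right)} + 449708\right) \left(k{\left(o{\left(-15,26 \right)},409 \right)} + V\right) = \left(\left(242 - 593\right) + 449708\right) \left(\left(2 - 182 - 409\right) + \frac{34}{9}\right) = \left(-351 + 449708\right) \left(\left(2 - 182 - 409\right) + \frac{34}{9}\right) = 449357 \left(-589 + \frac{34}{9}\right) = 449357 \left(- \frac{5267}{9}\right) = - \frac{2366763319}{9}$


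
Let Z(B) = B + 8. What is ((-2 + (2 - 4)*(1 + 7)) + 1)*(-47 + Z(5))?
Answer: 578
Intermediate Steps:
Z(B) = 8 + B
((-2 + (2 - 4)*(1 + 7)) + 1)*(-47 + Z(5)) = ((-2 + (2 - 4)*(1 + 7)) + 1)*(-47 + (8 + 5)) = ((-2 - 2*8) + 1)*(-47 + 13) = ((-2 - 16) + 1)*(-34) = (-18 + 1)*(-34) = -17*(-34) = 578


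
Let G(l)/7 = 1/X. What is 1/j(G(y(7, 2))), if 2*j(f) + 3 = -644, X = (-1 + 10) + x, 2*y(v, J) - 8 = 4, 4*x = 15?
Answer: -2/647 ≈ -0.0030912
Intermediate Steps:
x = 15/4 (x = (¼)*15 = 15/4 ≈ 3.7500)
y(v, J) = 6 (y(v, J) = 4 + (½)*4 = 4 + 2 = 6)
X = 51/4 (X = (-1 + 10) + 15/4 = 9 + 15/4 = 51/4 ≈ 12.750)
G(l) = 28/51 (G(l) = 7/(51/4) = 7*(4/51) = 28/51)
j(f) = -647/2 (j(f) = -3/2 + (½)*(-644) = -3/2 - 322 = -647/2)
1/j(G(y(7, 2))) = 1/(-647/2) = -2/647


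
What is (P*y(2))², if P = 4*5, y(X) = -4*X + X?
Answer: 14400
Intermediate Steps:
y(X) = -3*X
P = 20
(P*y(2))² = (20*(-3*2))² = (20*(-6))² = (-120)² = 14400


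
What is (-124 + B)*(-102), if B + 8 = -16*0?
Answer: 13464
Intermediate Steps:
B = -8 (B = -8 - 16*0 = -8 + 0 = -8)
(-124 + B)*(-102) = (-124 - 8)*(-102) = -132*(-102) = 13464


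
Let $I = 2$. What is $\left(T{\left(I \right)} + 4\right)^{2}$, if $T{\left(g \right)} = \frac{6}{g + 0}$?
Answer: $49$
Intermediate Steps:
$T{\left(g \right)} = \frac{6}{g}$
$\left(T{\left(I \right)} + 4\right)^{2} = \left(\frac{6}{2} + 4\right)^{2} = \left(6 \cdot \frac{1}{2} + 4\right)^{2} = \left(3 + 4\right)^{2} = 7^{2} = 49$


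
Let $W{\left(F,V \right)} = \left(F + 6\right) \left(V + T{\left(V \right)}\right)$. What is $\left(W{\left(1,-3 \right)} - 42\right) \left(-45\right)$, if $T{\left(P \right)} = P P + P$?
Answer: $945$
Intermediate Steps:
$T{\left(P \right)} = P + P^{2}$ ($T{\left(P \right)} = P^{2} + P = P + P^{2}$)
$W{\left(F,V \right)} = \left(6 + F\right) \left(V + V \left(1 + V\right)\right)$ ($W{\left(F,V \right)} = \left(F + 6\right) \left(V + V \left(1 + V\right)\right) = \left(6 + F\right) \left(V + V \left(1 + V\right)\right)$)
$\left(W{\left(1,-3 \right)} - 42\right) \left(-45\right) = \left(- 3 \left(12 + 1 + 6 \left(-3\right) + 1 \left(1 - 3\right)\right) - 42\right) \left(-45\right) = \left(- 3 \left(12 + 1 - 18 + 1 \left(-2\right)\right) - 42\right) \left(-45\right) = \left(- 3 \left(12 + 1 - 18 - 2\right) - 42\right) \left(-45\right) = \left(\left(-3\right) \left(-7\right) - 42\right) \left(-45\right) = \left(21 - 42\right) \left(-45\right) = \left(-21\right) \left(-45\right) = 945$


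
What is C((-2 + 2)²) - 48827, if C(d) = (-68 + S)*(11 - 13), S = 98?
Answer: -48887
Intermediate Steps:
C(d) = -60 (C(d) = (-68 + 98)*(11 - 13) = 30*(-2) = -60)
C((-2 + 2)²) - 48827 = -60 - 48827 = -48887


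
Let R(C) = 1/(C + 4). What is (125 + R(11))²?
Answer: 3519376/225 ≈ 15642.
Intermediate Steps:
R(C) = 1/(4 + C)
(125 + R(11))² = (125 + 1/(4 + 11))² = (125 + 1/15)² = (1876/15)² = 3519376/225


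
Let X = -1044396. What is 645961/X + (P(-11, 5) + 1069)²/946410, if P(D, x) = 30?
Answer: 108346430531/164737803060 ≈ 0.65769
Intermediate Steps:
645961/X + (P(-11, 5) + 1069)²/946410 = 645961/(-1044396) + (30 + 1069)²/946410 = 645961*(-1/1044396) + 1099²*(1/946410) = -645961/1044396 + 1207801*(1/946410) = -645961/1044396 + 1207801/946410 = 108346430531/164737803060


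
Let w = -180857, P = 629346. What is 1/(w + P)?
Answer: 1/448489 ≈ 2.2297e-6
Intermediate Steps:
1/(w + P) = 1/(-180857 + 629346) = 1/448489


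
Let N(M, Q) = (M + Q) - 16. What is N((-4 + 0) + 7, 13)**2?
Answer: 0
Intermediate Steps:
N(M, Q) = -16 + M + Q
N((-4 + 0) + 7, 13)**2 = (-16 + ((-4 + 0) + 7) + 13)**2 = (-16 + (-4 + 7) + 13)**2 = (-16 + 3 + 13)**2 = 0**2 = 0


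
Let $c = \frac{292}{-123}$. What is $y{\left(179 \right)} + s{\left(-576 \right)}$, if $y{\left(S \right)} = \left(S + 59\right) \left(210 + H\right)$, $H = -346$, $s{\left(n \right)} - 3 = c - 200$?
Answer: $- \frac{4005787}{123} \approx -32567.0$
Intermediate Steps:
$c = - \frac{292}{123}$ ($c = 292 \left(- \frac{1}{123}\right) = - \frac{292}{123} \approx -2.374$)
$s{\left(n \right)} = - \frac{24523}{123}$ ($s{\left(n \right)} = 3 - \frac{24892}{123} = - \frac{24523}{123}$)
$y{\left(S \right)} = -8024 - 136 S$ ($y{\left(S \right)} = \left(S + 59\right) \left(210 - 346\right) = \left(59 + S\right) \left(-136\right) = -8024 - 136 S$)
$y{\left(179 \right)} + s{\left(-576 \right)} = \left(-8024 - 24344\right) - \frac{24523}{123} = -32368 - \frac{24523}{123} = - \frac{4005787}{123}$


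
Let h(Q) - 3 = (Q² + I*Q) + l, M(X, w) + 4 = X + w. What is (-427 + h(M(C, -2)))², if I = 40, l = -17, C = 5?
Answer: 230400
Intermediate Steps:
M(X, w) = -4 + X + w (M(X, w) = -4 + (X + w) = -4 + X + w)
h(Q) = -14 + Q² + 40*Q (h(Q) = 3 + ((Q² + 40*Q) - 17) = 3 + (-17 + Q² + 40*Q) = -14 + Q² + 40*Q)
(-427 + h(M(C, -2)))² = (-427 + (-14 + (-4 + 5 - 2)² + 40*(-4 + 5 - 2)))² = (-427 + (-14 + (-1)² + 40*(-1)))² = (-427 + (-14 + 1 - 40))² = (-427 - 53)² = (-480)² = 230400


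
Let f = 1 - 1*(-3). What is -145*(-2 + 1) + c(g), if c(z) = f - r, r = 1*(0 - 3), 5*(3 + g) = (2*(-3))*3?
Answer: 152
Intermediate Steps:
g = -33/5 (g = -3 + ((2*(-3))*3)/5 = -3 + (-6*3)/5 = -3 + (⅕)*(-18) = -3 - 18/5 = -33/5 ≈ -6.6000)
f = 4 (f = 1 + 3 = 4)
r = -3 (r = 1*(-3) = -3)
c(z) = 7 (c(z) = 4 - 1*(-3) = 4 + 3 = 7)
-145*(-2 + 1) + c(g) = -145*(-2 + 1) + 7 = -145*(-1) + 7 = -29*(-5) + 7 = 145 + 7 = 152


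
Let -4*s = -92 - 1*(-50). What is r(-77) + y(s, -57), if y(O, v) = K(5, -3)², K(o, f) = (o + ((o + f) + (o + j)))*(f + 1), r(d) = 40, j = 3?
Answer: 940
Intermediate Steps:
K(o, f) = (1 + f)*(3 + f + 3*o) (K(o, f) = (o + ((o + f) + (o + 3)))*(f + 1) = (o + ((f + o) + (3 + o)))*(1 + f) = (o + (3 + f + 2*o))*(1 + f) = (3 + f + 3*o)*(1 + f) = (1 + f)*(3 + f + 3*o))
s = 21/2 (s = -(-92 - 1*(-50))/4 = -(-92 + 50)/4 = -¼*(-42) = 21/2 ≈ 10.500)
y(O, v) = 900 (y(O, v) = (3 + (-3)² + 3*5 + 4*(-3) + 3*(-3)*5)² = (3 + 9 + 15 - 12 - 45)² = (-30)² = 900)
r(-77) + y(s, -57) = 40 + 900 = 940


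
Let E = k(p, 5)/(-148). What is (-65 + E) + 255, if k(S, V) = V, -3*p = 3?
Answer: 28115/148 ≈ 189.97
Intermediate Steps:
p = -1 (p = -⅓*3 = -1)
E = -5/148 (E = 5/(-148) = 5*(-1/148) = -5/148 ≈ -0.033784)
(-65 + E) + 255 = (-65 - 5/148) + 255 = -9625/148 + 255 = 28115/148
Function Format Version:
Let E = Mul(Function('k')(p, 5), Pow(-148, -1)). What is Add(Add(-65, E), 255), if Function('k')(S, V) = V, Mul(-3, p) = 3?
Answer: Rational(28115, 148) ≈ 189.97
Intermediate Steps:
p = -1 (p = Mul(Rational(-1, 3), 3) = -1)
E = Rational(-5, 148) (E = Mul(5, Pow(-148, -1)) = Mul(5, Rational(-1, 148)) = Rational(-5, 148) ≈ -0.033784)
Add(Add(-65, E), 255) = Add(Add(-65, Rational(-5, 148)), 255) = Add(Rational(-9625, 148), 255) = Rational(28115, 148)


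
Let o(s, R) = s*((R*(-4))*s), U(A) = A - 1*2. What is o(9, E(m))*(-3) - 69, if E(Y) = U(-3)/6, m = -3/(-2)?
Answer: -879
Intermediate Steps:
m = 3/2 (m = -3*(-1/2) = 3/2 ≈ 1.5000)
U(A) = -2 + A (U(A) = A - 2 = -2 + A)
E(Y) = -5/6 (E(Y) = (-2 - 3)/6 = -5*1/6 = -5/6)
o(s, R) = -4*R*s**2 (o(s, R) = s*((-4*R)*s) = s*(-4*R*s) = -4*R*s**2)
o(9, E(m))*(-3) - 69 = -4*(-5/6)*9**2*(-3) - 69 = -4*(-5/6)*81*(-3) - 69 = 270*(-3) - 69 = -810 - 69 = -879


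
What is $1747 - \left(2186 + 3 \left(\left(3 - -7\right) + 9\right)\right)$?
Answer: $-496$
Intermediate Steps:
$1747 - \left(2186 + 3 \left(\left(3 - -7\right) + 9\right)\right) = 1747 - \left(2186 + 3 \left(\left(3 + 7\right) + 9\right)\right) = 1747 - \left(2186 + 3 \left(10 + 9\right)\right) = 1747 - 2243 = -496$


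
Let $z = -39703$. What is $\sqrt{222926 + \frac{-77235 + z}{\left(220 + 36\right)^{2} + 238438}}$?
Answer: $\frac{13 \sqrt{30470961252039}}{151987} \approx 472.15$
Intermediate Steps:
$\sqrt{222926 + \frac{-77235 + z}{\left(220 + 36\right)^{2} + 238438}} = \sqrt{222926 + \frac{-77235 - 39703}{\left(220 + 36\right)^{2} + 238438}} = \sqrt{222926 - \frac{116938}{256^{2} + 238438}} = \sqrt{222926 - \frac{116938}{65536 + 238438}} = \sqrt{222926 - \frac{116938}{303974}} = \sqrt{222926 - \frac{58469}{151987}} = \sqrt{\frac{33881795493}{151987}} = \frac{13 \sqrt{30470961252039}}{151987}$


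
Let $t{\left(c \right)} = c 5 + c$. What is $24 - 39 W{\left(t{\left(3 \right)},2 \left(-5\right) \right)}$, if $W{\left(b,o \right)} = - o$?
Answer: $-366$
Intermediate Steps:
$t{\left(c \right)} = 6 c$ ($t{\left(c \right)} = 5 c + c = 6 c$)
$24 - 39 W{\left(t{\left(3 \right)},2 \left(-5\right) \right)} = 24 - 39 \left(- 2 \left(-5\right)\right) = 24 - 39 \left(\left(-1\right) \left(-10\right)\right) = 24 - 390 = -366$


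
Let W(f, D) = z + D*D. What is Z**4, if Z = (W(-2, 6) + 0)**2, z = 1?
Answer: 3512479453921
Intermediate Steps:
W(f, D) = 1 + D**2 (W(f, D) = 1 + D*D = 1 + D**2)
Z = 1369 (Z = ((1 + 6**2) + 0)**2 = ((1 + 36) + 0)**2 = (37 + 0)**2 = 37**2 = 1369)
Z**4 = 1369**4 = 3512479453921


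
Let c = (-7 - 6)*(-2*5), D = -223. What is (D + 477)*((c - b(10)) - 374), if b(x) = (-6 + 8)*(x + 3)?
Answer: -68580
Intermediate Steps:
b(x) = 6 + 2*x (b(x) = 2*(3 + x) = 6 + 2*x)
c = 130 (c = -13*(-10) = 130)
(D + 477)*((c - b(10)) - 374) = (-223 + 477)*((130 - (6 + 2*10)) - 374) = 254*((130 - (6 + 20)) - 374) = 254*((130 - 1*26) - 374) = 254*((130 - 26) - 374) = 254*(104 - 374) = 254*(-270) = -68580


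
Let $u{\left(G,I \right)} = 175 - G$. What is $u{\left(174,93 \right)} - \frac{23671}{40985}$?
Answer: $\frac{17314}{40985} \approx 0.42245$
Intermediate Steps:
$u{\left(174,93 \right)} - \frac{23671}{40985} = \left(175 - 174\right) - \frac{23671}{40985} = \left(175 - 174\right) - 23671 \cdot \frac{1}{40985} = 1 - \frac{23671}{40985} = \frac{17314}{40985}$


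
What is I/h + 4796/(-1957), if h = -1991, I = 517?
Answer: -960055/354217 ≈ -2.7104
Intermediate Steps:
I/h + 4796/(-1957) = 517/(-1991) + 4796/(-1957) = 517*(-1/1991) + 4796*(-1/1957) = -47/181 - 4796/1957 = -960055/354217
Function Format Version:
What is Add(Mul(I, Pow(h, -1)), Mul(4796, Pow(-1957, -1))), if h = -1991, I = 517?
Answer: Rational(-960055, 354217) ≈ -2.7104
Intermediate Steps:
Add(Mul(I, Pow(h, -1)), Mul(4796, Pow(-1957, -1))) = Add(Mul(517, Pow(-1991, -1)), Mul(4796, Pow(-1957, -1))) = Add(Mul(517, Rational(-1, 1991)), Mul(4796, Rational(-1, 1957))) = Add(Rational(-47, 181), Rational(-4796, 1957)) = Rational(-960055, 354217)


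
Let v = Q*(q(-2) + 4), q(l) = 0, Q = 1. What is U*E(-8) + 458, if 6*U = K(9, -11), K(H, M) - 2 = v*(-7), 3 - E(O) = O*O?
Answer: 2167/3 ≈ 722.33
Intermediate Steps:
v = 4 (v = 1*(0 + 4) = 1*4 = 4)
E(O) = 3 - O² (E(O) = 3 - O*O = 3 - O²)
K(H, M) = -26 (K(H, M) = 2 + 4*(-7) = 2 - 28 = -26)
U = -13/3 (U = (⅙)*(-26) = -13/3 ≈ -4.3333)
U*E(-8) + 458 = -13*(3 - 1*(-8)²)/3 + 458 = -13*(3 - 1*64)/3 + 458 = -13*(3 - 64)/3 + 458 = -13/3*(-61) + 458 = 793/3 + 458 = 2167/3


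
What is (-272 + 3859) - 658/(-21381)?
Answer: 76694305/21381 ≈ 3587.0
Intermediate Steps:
(-272 + 3859) - 658/(-21381) = 3587 - 658*(-1/21381) = 3587 + 658/21381 = 76694305/21381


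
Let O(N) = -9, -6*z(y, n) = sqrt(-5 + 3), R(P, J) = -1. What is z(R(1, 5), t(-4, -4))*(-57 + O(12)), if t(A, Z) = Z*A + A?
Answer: 11*I*sqrt(2) ≈ 15.556*I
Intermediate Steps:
t(A, Z) = A + A*Z (t(A, Z) = A*Z + A = A + A*Z)
z(y, n) = -I*sqrt(2)/6 (z(y, n) = -sqrt(-5 + 3)/6 = -I*sqrt(2)/6)
z(R(1, 5), t(-4, -4))*(-57 + O(12)) = (-I*sqrt(2)/6)*(-57 - 9) = -I*sqrt(2)/6*(-66) = 11*I*sqrt(2)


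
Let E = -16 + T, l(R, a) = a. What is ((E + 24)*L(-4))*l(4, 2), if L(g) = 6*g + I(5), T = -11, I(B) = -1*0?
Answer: 144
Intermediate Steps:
I(B) = 0
E = -27 (E = -16 - 11 = -27)
L(g) = 6*g (L(g) = 6*g + 0 = 6*g)
((E + 24)*L(-4))*l(4, 2) = ((-27 + 24)*(6*(-4)))*2 = -3*(-24)*2 = 72*2 = 144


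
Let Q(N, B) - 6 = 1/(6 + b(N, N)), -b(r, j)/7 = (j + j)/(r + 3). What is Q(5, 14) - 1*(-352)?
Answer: 3934/11 ≈ 357.64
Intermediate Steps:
b(r, j) = -14*j/(3 + r) (b(r, j) = -7*(j + j)/(r + 3) = -7*2*j/(3 + r) = -14*j/(3 + r))
Q(N, B) = 6 + 1/(6 - 14*N/(3 + N))
Q(5, 14) - 1*(-352) = (-111 + 47*5)/(2*(-9 + 4*5)) - 1*(-352) = (-111 + 235)/(2*(-9 + 20)) + 352 = (1/2)*124/11 + 352 = (1/2)*(1/11)*124 + 352 = 62/11 + 352 = 3934/11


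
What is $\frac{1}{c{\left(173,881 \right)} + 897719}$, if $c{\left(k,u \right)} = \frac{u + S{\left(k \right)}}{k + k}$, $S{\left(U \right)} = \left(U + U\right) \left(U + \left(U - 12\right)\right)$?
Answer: $\frac{346}{310727219} \approx 1.1135 \cdot 10^{-6}$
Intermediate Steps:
$S{\left(U \right)} = 2 U \left(-12 + 2 U\right)$ ($S{\left(U \right)} = 2 U \left(U + \left(-12 + U\right)\right) = 2 U \left(-12 + 2 U\right)$)
$c{\left(k,u \right)} = \frac{u + 4 k \left(-6 + k\right)}{2 k}$ ($c{\left(k,u \right)} = \frac{u + 4 k \left(-6 + k\right)}{k + k} = \frac{u + 4 k \left(-6 + k\right)}{2 k}$)
$\frac{1}{c{\left(173,881 \right)} + 897719} = \frac{1}{\left(-12 + 2 \cdot 173 + \frac{1}{2} \cdot 881 \cdot \frac{1}{173}\right) + 897719} = \frac{1}{\left(-12 + 346 + \frac{1}{2} \cdot 881 \cdot \frac{1}{173}\right) + 897719} = \frac{1}{\left(-12 + 346 + \frac{881}{346}\right) + 897719} = \frac{1}{\frac{116445}{346} + 897719} = \frac{1}{\frac{310727219}{346}} = \frac{346}{310727219}$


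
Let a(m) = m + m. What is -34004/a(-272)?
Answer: 8501/136 ≈ 62.507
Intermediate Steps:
a(m) = 2*m
-34004/a(-272) = -34004/(2*(-272)) = -34004/(-544) = -34004*(-1/544) = 8501/136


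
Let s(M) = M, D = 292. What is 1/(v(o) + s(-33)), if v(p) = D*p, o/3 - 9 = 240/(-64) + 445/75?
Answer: 5/48818 ≈ 0.00010242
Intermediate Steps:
o = 671/20 (o = 27 + 3*(240/(-64) + 445/75) = 27 + 3*(240*(-1/64) + 445*(1/75)) = 27 + 3*(-15/4 + 89/15) = 27 + 3*(131/60) = 27 + 131/20 = 671/20 ≈ 33.550)
v(p) = 292*p
1/(v(o) + s(-33)) = 1/(292*(671/20) - 33) = 1/(48983/5 - 33) = 1/(48818/5) = 5/48818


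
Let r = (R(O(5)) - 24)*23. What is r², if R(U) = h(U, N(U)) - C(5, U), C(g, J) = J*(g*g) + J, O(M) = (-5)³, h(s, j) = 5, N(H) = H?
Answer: 5522421969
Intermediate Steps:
O(M) = -125
C(g, J) = J + J*g² (C(g, J) = J*g² + J = J + J*g²)
R(U) = 5 - 26*U (R(U) = 5 - U*(1 + 5²) = 5 - U*(1 + 25) = 5 - U*26 = 5 - 26*U)
r = 74313 (r = ((5 - 26*(-125)) - 24)*23 = ((5 + 3250) - 24)*23 = (3255 - 24)*23 = 3231*23 = 74313)
r² = 74313² = 5522421969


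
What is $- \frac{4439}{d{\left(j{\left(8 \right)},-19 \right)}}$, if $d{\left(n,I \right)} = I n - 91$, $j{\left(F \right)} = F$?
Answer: $\frac{4439}{243} \approx 18.267$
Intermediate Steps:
$d{\left(n,I \right)} = -91 + I n$
$- \frac{4439}{d{\left(j{\left(8 \right)},-19 \right)}} = - \frac{4439}{-91 - 152} = - \frac{4439}{-243} = \left(-4439\right) \left(- \frac{1}{243}\right) = \frac{4439}{243}$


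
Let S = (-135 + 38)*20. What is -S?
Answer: 1940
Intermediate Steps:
S = -1940 (S = -97*20 = -1940)
-S = -1*(-1940) = 1940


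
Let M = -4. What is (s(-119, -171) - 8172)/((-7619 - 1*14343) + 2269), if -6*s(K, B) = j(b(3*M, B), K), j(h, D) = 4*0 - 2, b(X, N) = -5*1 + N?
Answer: 24515/59079 ≈ 0.41495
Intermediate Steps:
b(X, N) = -5 + N
j(h, D) = -2 (j(h, D) = 0 - 2 = -2)
s(K, B) = 1/3 (s(K, B) = -1/6*(-2) = 1/3)
(s(-119, -171) - 8172)/((-7619 - 1*14343) + 2269) = (1/3 - 8172)/((-7619 - 1*14343) + 2269) = -24515/(3*((-7619 - 14343) + 2269)) = -24515/(3*(-21962 + 2269)) = -24515/3/(-19693) = -24515/3*(-1/19693) = 24515/59079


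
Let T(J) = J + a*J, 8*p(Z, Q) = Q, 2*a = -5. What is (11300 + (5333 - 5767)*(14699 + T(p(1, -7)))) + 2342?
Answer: -50930349/8 ≈ -6.3663e+6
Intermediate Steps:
a = -5/2 (a = (1/2)*(-5) = -5/2 ≈ -2.5000)
p(Z, Q) = Q/8
T(J) = -3*J/2 (T(J) = J - 5*J/2 = -3*J/2)
(11300 + (5333 - 5767)*(14699 + T(p(1, -7)))) + 2342 = (11300 + (5333 - 5767)*(14699 - 3*(-7)/16)) + 2342 = (11300 - 434*(14699 - 3/2*(-7/8))) + 2342 = (11300 - 434*(14699 + 21/16)) + 2342 = (11300 - 434*235205/16) + 2342 = (11300 - 51039485/8) + 2342 = -50949085/8 + 2342 = -50930349/8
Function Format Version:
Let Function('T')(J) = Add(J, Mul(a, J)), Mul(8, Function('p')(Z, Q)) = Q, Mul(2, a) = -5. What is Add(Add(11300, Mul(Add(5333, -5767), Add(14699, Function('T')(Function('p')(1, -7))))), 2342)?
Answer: Rational(-50930349, 8) ≈ -6.3663e+6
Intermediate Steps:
a = Rational(-5, 2) (a = Mul(Rational(1, 2), -5) = Rational(-5, 2) ≈ -2.5000)
Function('p')(Z, Q) = Mul(Rational(1, 8), Q)
Function('T')(J) = Mul(Rational(-3, 2), J) (Function('T')(J) = Add(J, Mul(Rational(-5, 2), J)) = Mul(Rational(-3, 2), J))
Add(Add(11300, Mul(Add(5333, -5767), Add(14699, Function('T')(Function('p')(1, -7))))), 2342) = Add(Add(11300, Mul(Add(5333, -5767), Add(14699, Mul(Rational(-3, 2), Mul(Rational(1, 8), -7))))), 2342) = Add(Add(11300, Mul(-434, Add(14699, Mul(Rational(-3, 2), Rational(-7, 8))))), 2342) = Add(Add(11300, Mul(-434, Add(14699, Rational(21, 16)))), 2342) = Add(Add(11300, Mul(-434, Rational(235205, 16))), 2342) = Add(Add(11300, Rational(-51039485, 8)), 2342) = Add(Rational(-50949085, 8), 2342) = Rational(-50930349, 8)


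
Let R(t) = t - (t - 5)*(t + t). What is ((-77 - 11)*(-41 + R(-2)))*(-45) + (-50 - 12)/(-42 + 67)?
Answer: -7029062/25 ≈ -2.8116e+5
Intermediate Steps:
R(t) = t - 2*t*(-5 + t) (R(t) = t - (-5 + t)*2*t = t - 2*t*(-5 + t))
((-77 - 11)*(-41 + R(-2)))*(-45) + (-50 - 12)/(-42 + 67) = ((-77 - 11)*(-41 - 2*(11 - 2*(-2))))*(-45) + (-50 - 12)/(-42 + 67) = -88*(-41 - 2*(11 + 4))*(-45) - 62/25 = -88*(-41 - 2*15)*(-45) - 62*1/25 = -88*(-41 - 30)*(-45) - 62/25 = -88*(-71)*(-45) - 62/25 = 6248*(-45) - 62/25 = -281160 - 62/25 = -7029062/25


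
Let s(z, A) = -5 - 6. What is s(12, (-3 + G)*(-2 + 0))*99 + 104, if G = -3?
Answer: -985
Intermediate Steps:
s(z, A) = -11
s(12, (-3 + G)*(-2 + 0))*99 + 104 = -11*99 + 104 = -1089 + 104 = -985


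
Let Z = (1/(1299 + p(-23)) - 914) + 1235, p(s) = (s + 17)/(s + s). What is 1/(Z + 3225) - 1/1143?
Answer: -71801663/121105996929 ≈ -0.00059288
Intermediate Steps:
p(s) = (17 + s)/(2*s) (p(s) = (17 + s)/((2*s)) = (17 + s)*(1/(2*s)) = (17 + s)/(2*s))
Z = 9591503/29880 (Z = (1/(1299 + (½)*(17 - 23)/(-23)) - 914) + 1235 = (1/(1299 + (½)*(-1/23)*(-6)) - 914) + 1235 = (1/(1299 + 3/23) - 914) + 1235 = (1/(29880/23) - 914) + 1235 = (23/29880 - 914) + 1235 = -27310297/29880 + 1235 = 9591503/29880 ≈ 321.00)
1/(Z + 3225) - 1/1143 = 1/(9591503/29880 + 3225) - 1/1143 = 1/(105954503/29880) - 1*1/1143 = 29880/105954503 - 1/1143 = -71801663/121105996929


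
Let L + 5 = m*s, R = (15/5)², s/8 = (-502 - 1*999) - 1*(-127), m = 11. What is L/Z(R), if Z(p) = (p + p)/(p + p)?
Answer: -120917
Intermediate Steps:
s = -10992 (s = 8*((-502 - 1*999) - 1*(-127)) = 8*((-502 - 999) + 127) = 8*(-1501 + 127) = 8*(-1374) = -10992)
R = 9 (R = (15*(⅕))² = 3² = 9)
Z(p) = 1 (Z(p) = (2*p)/((2*p)) = (2*p)*(1/(2*p)) = 1)
L = -120917 (L = -5 + 11*(-10992) = -5 - 120912 = -120917)
L/Z(R) = -120917/1 = -120917*1 = -120917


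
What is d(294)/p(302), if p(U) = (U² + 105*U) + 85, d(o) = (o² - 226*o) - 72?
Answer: 19920/122999 ≈ 0.16195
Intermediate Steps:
d(o) = -72 + o² - 226*o
p(U) = 85 + U² + 105*U
d(294)/p(302) = (-72 + 294² - 226*294)/(85 + 302² + 105*302) = (-72 + 86436 - 66444)/(85 + 91204 + 31710) = 19920/122999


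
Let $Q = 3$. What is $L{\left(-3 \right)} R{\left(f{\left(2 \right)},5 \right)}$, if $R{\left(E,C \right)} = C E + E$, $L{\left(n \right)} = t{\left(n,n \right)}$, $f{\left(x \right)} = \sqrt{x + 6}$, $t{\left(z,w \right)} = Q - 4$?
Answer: $- 12 \sqrt{2} \approx -16.971$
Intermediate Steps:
$t{\left(z,w \right)} = -1$ ($t{\left(z,w \right)} = 3 - 4 = -1$)
$f{\left(x \right)} = \sqrt{6 + x}$
$L{\left(n \right)} = -1$
$R{\left(E,C \right)} = E + C E$
$L{\left(-3 \right)} R{\left(f{\left(2 \right)},5 \right)} = - \sqrt{6 + 2} \left(1 + 5\right) = - \sqrt{8} \cdot 6 = - 2 \sqrt{2} \cdot 6 = - 12 \sqrt{2}$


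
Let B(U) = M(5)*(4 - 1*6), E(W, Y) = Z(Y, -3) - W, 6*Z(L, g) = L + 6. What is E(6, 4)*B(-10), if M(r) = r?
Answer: 130/3 ≈ 43.333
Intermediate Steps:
Z(L, g) = 1 + L/6 (Z(L, g) = (L + 6)/6 = (6 + L)/6 = 1 + L/6)
E(W, Y) = 1 - W + Y/6 (E(W, Y) = (1 + Y/6) - W = 1 - W + Y/6)
B(U) = -10 (B(U) = 5*(4 - 1*6) = 5*(4 - 6) = 5*(-2) = -10)
E(6, 4)*B(-10) = (1 - 1*6 + (⅙)*4)*(-10) = (1 - 6 + ⅔)*(-10) = -13/3*(-10) = 130/3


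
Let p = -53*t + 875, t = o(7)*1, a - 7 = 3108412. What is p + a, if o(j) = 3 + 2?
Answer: 3109029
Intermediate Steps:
o(j) = 5
a = 3108419 (a = 7 + 3108412 = 3108419)
t = 5 (t = 5*1 = 5)
p = 610 (p = -53*5 + 875 = -265 + 875 = 610)
p + a = 610 + 3108419 = 3109029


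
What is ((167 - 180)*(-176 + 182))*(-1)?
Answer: 78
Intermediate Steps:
((167 - 180)*(-176 + 182))*(-1) = -13*6*(-1) = -78*(-1) = 78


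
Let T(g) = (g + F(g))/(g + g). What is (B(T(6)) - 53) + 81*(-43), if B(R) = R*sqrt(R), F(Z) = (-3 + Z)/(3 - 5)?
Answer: -3536 + 3*sqrt(6)/32 ≈ -3535.8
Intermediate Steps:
F(Z) = 3/2 - Z/2 (F(Z) = (-3 + Z)/(-2) = (-3 + Z)*(-1/2) = 3/2 - Z/2)
T(g) = (3/2 + g/2)/(2*g) (T(g) = (g + (3/2 - g/2))/(g + g) = (3/2 + g/2)/((2*g)) = (3/2 + g/2)*(1/(2*g)) = (3/2 + g/2)/(2*g))
B(R) = R**(3/2)
(B(T(6)) - 53) + 81*(-43) = (((1/4)*(3 + 6)/6)**(3/2) - 53) + 81*(-43) = (((1/4)*(1/6)*9)**(3/2) - 53) - 3483 = ((3/8)**(3/2) - 53) - 3483 = (3*sqrt(6)/32 - 53) - 3483 = (-53 + 3*sqrt(6)/32) - 3483 = -3536 + 3*sqrt(6)/32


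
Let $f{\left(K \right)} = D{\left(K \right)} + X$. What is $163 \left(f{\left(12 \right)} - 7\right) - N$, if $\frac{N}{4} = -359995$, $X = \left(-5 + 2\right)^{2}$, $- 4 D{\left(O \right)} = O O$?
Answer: $1434438$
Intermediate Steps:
$D{\left(O \right)} = - \frac{O^{2}}{4}$ ($D{\left(O \right)} = - \frac{O O}{4} = - \frac{O^{2}}{4}$)
$X = 9$ ($X = \left(-3\right)^{2} = 9$)
$N = -1439980$ ($N = 4 \left(-359995\right) = -1439980$)
$f{\left(K \right)} = 9 - \frac{K^{2}}{4}$ ($f{\left(K \right)} = - \frac{K^{2}}{4} + 9 = 9 - \frac{K^{2}}{4}$)
$163 \left(f{\left(12 \right)} - 7\right) - N = 163 \left(\left(9 - \frac{12^{2}}{4}\right) - 7\right) - -1439980 = 163 \left(\left(9 - 36\right) - 7\right) + 1439980 = 163 \left(-27 - 7\right) + 1439980 = 163 \left(-34\right) + 1439980 = -5542 + 1439980 = 1434438$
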